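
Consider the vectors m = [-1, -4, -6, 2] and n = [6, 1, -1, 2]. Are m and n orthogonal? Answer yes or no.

yes

m · n = (-1)·6 + (-4)·1 + (-6)·(-1) + 2·2 = -6 - 4 + 6 + 4 = 0
Zero, so the vectors are orthogonal.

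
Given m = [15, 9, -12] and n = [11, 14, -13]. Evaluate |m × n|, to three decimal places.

137.445

i: 9·(-13) - (-12)·14 = -117 - (-168) = 51
j: (-12)·11 - 15·(-13) = -132 - (-195) = 63
k: 15·14 - 9·11 = 210 - 99 = 111
m × n = (51, 63, 111)
|m × n| = √(51² + 63² + 111²) = √18891 ≈ 137.4445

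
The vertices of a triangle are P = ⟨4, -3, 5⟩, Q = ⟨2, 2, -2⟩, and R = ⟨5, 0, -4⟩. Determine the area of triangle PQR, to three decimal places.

PQ = (-2, 5, -7),  PR = (1, 3, -9)
i: 5·(-9) - (-7)·3 = -45 - (-21) = -24
j: (-7)·1 - (-2)·(-9) = -7 - 18 = -25
k: (-2)·3 - 5·1 = -6 - 5 = -11
PQ × PR = (-24, -25, -11)
|PQ × PR| = √1322 ≈ 36.3593
area = ½ · 36.3593 ≈ 18.180

18.180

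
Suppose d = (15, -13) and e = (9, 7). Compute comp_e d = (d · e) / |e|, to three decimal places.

3.859

d · e = 15·9 + (-13)·7 = 135 - 91 = 44
|e| = √(81 + 49) = √130 ≈ 11.4018
comp_e d = 44 / √130 ≈ 3.859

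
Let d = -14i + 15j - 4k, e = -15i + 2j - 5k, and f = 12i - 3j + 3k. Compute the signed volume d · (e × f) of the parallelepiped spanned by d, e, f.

-183

e × f:
i: 2·3 - (-5)·(-3) = 6 - 15 = -9
j: (-5)·12 - (-15)·3 = -60 - (-45) = -15
k: (-15)·(-3) - 2·12 = 45 - 24 = 21
e × f = (-9, -15, 21)
d · (e × f) = (-14)·(-9) + 15·(-15) + (-4)·21 = 126 - 225 - 84 = -183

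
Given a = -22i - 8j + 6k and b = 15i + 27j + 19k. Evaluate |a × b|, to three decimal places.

i: (-8)·19 - 6·27 = -152 - 162 = -314
j: 6·15 - (-22)·19 = 90 - (-418) = 508
k: (-22)·27 - (-8)·15 = -594 - (-120) = -474
a × b = (-314, 508, -474)
|a × b| = √((-314)² + 508² + (-474)²) = √581336 ≈ 762.4539

762.454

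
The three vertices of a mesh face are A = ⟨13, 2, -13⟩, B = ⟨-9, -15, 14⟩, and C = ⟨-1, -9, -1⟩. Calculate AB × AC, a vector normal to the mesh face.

AB = (-22, -17, 27)
AC = (-14, -11, 12)
i: (-17)·12 - 27·(-11) = -204 - (-297) = 93
j: 27·(-14) - (-22)·12 = -378 - (-264) = -114
k: (-22)·(-11) - (-17)·(-14) = 242 - 238 = 4
AB × AC = (93, -114, 4)

(93, -114, 4)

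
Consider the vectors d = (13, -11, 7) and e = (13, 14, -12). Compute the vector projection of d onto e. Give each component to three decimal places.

(-1.762, -1.898, 1.627)

d · e = 13·13 + (-11)·14 + 7·(-12) = 169 - 154 - 84 = -69
|e|² = 169 + 196 + 144 = 509
proj_e d = (-69/509) · (13, 14, -12) ≈ (-1.762, -1.898, 1.627)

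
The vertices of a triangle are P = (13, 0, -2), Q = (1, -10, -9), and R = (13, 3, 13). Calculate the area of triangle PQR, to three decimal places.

112.180

PQ = (-12, -10, -7),  PR = (0, 3, 15)
i: (-10)·15 - (-7)·3 = -150 - (-21) = -129
j: (-7)·0 - (-12)·15 = 0 - (-180) = 180
k: (-12)·3 - (-10)·0 = -36 - 0 = -36
PQ × PR = (-129, 180, -36)
|PQ × PR| = √50337 ≈ 224.3591
area = ½ · 224.3591 ≈ 112.180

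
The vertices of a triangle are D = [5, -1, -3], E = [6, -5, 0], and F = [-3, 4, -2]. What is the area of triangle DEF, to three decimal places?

DE = (1, -4, 3),  DF = (-8, 5, 1)
i: (-4)·1 - 3·5 = -4 - 15 = -19
j: 3·(-8) - 1·1 = -24 - 1 = -25
k: 1·5 - (-4)·(-8) = 5 - 32 = -27
DE × DF = (-19, -25, -27)
|DE × DF| = √1715 ≈ 41.4126
area = ½ · 41.4126 ≈ 20.706

20.706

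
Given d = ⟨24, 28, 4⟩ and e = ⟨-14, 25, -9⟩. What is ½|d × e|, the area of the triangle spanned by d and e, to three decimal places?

532.346

i: 28·(-9) - 4·25 = -252 - 100 = -352
j: 4·(-14) - 24·(-9) = -56 - (-216) = 160
k: 24·25 - 28·(-14) = 600 - (-392) = 992
d × e = (-352, 160, 992)
|d × e| = √((-352)² + 160² + 992²) = √1133568 ≈ 1064.6915
area = ½ · 1064.6915 ≈ 532.346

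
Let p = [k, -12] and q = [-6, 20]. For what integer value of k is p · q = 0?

p · q = k·(-6) + (-12)·20 = -240 - 6k
Set equal to 0: -6k = 240, so k = -40.

-40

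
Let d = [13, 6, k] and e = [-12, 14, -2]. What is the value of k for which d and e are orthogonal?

d · e = 13·(-12) + 6·14 + k·(-2) = -72 - 2k
Set equal to 0: -2k = 72, so k = -36.

-36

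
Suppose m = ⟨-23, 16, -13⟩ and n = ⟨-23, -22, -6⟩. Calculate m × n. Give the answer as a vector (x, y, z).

(-382, 161, 874)

i: 16·(-6) - (-13)·(-22) = -96 - 286 = -382
j: (-13)·(-23) - (-23)·(-6) = 299 - 138 = 161
k: (-23)·(-22) - 16·(-23) = 506 - (-368) = 874
m × n = (-382, 161, 874)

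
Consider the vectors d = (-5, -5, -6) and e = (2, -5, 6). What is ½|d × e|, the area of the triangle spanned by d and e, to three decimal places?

i: (-5)·6 - (-6)·(-5) = -30 - 30 = -60
j: (-6)·2 - (-5)·6 = -12 - (-30) = 18
k: (-5)·(-5) - (-5)·2 = 25 - (-10) = 35
d × e = (-60, 18, 35)
|d × e| = √((-60)² + 18² + 35²) = √5149 ≈ 71.7565
area = ½ · 71.7565 ≈ 35.878

35.878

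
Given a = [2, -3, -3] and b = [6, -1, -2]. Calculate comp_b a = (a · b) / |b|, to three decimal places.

a · b = 2·6 + (-3)·(-1) + (-3)·(-2) = 12 + 3 + 6 = 21
|b| = √(36 + 1 + 4) = √41 ≈ 6.4031
comp_b a = 21 / √41 ≈ 3.280

3.280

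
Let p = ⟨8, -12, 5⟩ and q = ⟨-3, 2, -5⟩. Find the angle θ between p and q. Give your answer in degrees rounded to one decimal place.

140.9

p · q = 8·(-3) + (-12)·2 + 5·(-5) = -24 - 24 - 25 = -73
|p|² = 64 + 144 + 25 = 233,  |p| = √233 ≈ 15.264338
|q|² = 9 + 4 + 25 = 38,  |q| = √38 ≈ 6.164414
cos θ = -73 / (15.264338 · 6.164414) ≈ -0.77581
θ = arccos(-0.77581) ≈ 140.9°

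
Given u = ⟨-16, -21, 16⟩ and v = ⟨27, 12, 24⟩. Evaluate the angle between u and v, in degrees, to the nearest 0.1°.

104.8

u · v = (-16)·27 + (-21)·12 + 16·24 = -432 - 252 + 384 = -300
|u|² = 256 + 441 + 256 = 953,  |u| = √953 ≈ 30.870698
|v|² = 729 + 144 + 576 = 1449,  |v| = √1449 ≈ 38.065733
cos θ = -300 / (30.870698 · 38.065733) ≈ -0.25529
θ = arccos(-0.25529) ≈ 104.8°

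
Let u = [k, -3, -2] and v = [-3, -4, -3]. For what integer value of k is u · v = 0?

6

u · v = k·(-3) + (-3)·(-4) + (-2)·(-3) = 18 - 3k
Set equal to 0: -3k = -18, so k = 6.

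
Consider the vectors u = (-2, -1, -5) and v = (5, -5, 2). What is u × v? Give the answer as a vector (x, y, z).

(-27, -21, 15)

i: (-1)·2 - (-5)·(-5) = -2 - 25 = -27
j: (-5)·5 - (-2)·2 = -25 - (-4) = -21
k: (-2)·(-5) - (-1)·5 = 10 - (-5) = 15
u × v = (-27, -21, 15)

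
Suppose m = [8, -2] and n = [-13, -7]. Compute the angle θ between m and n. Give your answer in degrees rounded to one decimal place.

m · n = 8·(-13) + (-2)·(-7) = -104 + 14 = -90
|m|² = 64 + 4 = 68,  |m| = √68 ≈ 8.246211
|n|² = 169 + 49 = 218,  |n| = √218 ≈ 14.764823
cos θ = -90 / (8.246211 · 14.764823) ≈ -0.73920
θ = arccos(-0.73920) ≈ 137.7°

137.7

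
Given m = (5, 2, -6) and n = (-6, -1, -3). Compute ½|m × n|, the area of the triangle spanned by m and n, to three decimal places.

26.429

i: 2·(-3) - (-6)·(-1) = -6 - 6 = -12
j: (-6)·(-6) - 5·(-3) = 36 - (-15) = 51
k: 5·(-1) - 2·(-6) = -5 - (-12) = 7
m × n = (-12, 51, 7)
|m × n| = √((-12)² + 51² + 7²) = √2794 ≈ 52.8583
area = ½ · 52.8583 ≈ 26.429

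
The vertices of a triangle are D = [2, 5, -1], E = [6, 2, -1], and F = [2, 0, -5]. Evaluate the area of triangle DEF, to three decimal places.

DE = (4, -3, 0),  DF = (0, -5, -4)
i: (-3)·(-4) - 0·(-5) = 12 - 0 = 12
j: 0·0 - 4·(-4) = 0 - (-16) = 16
k: 4·(-5) - (-3)·0 = -20 - 0 = -20
DE × DF = (12, 16, -20)
|DE × DF| = √800 ≈ 28.2843
area = ½ · 28.2843 ≈ 14.142

14.142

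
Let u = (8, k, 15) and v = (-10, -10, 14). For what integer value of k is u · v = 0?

13

u · v = 8·(-10) + k·(-10) + 15·14 = 130 - 10k
Set equal to 0: -10k = -130, so k = 13.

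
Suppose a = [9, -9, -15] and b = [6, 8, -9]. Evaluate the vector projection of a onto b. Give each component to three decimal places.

a · b = 9·6 + (-9)·8 + (-15)·(-9) = 54 - 72 + 135 = 117
|b|² = 36 + 64 + 81 = 181
proj_b a = (117/181) · (6, 8, -9) ≈ (3.878, 5.171, -5.818)

(3.878, 5.171, -5.818)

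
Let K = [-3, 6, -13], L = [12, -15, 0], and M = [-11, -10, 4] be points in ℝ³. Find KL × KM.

(-149, -359, -408)

KL = (15, -21, 13)
KM = (-8, -16, 17)
i: (-21)·17 - 13·(-16) = -357 - (-208) = -149
j: 13·(-8) - 15·17 = -104 - 255 = -359
k: 15·(-16) - (-21)·(-8) = -240 - 168 = -408
KL × KM = (-149, -359, -408)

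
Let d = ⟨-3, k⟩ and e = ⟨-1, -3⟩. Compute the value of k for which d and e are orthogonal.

d · e = (-3)·(-1) + k·(-3) = 3 - 3k
Set equal to 0: -3k = -3, so k = 1.

1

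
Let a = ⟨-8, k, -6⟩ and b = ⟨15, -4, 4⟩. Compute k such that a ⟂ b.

-36

a · b = (-8)·15 + k·(-4) + (-6)·4 = -144 - 4k
Set equal to 0: -4k = 144, so k = -36.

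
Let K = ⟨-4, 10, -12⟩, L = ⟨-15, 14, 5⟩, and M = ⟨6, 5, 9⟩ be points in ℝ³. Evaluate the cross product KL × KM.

(169, 401, 15)

KL = (-11, 4, 17)
KM = (10, -5, 21)
i: 4·21 - 17·(-5) = 84 - (-85) = 169
j: 17·10 - (-11)·21 = 170 - (-231) = 401
k: (-11)·(-5) - 4·10 = 55 - 40 = 15
KL × KM = (169, 401, 15)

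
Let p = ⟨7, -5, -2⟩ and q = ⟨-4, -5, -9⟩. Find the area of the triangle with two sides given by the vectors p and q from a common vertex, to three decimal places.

i: (-5)·(-9) - (-2)·(-5) = 45 - 10 = 35
j: (-2)·(-4) - 7·(-9) = 8 - (-63) = 71
k: 7·(-5) - (-5)·(-4) = -35 - 20 = -55
p × q = (35, 71, -55)
|p × q| = √(35² + 71² + (-55)²) = √9291 ≈ 96.3898
area = ½ · 96.3898 ≈ 48.195

48.195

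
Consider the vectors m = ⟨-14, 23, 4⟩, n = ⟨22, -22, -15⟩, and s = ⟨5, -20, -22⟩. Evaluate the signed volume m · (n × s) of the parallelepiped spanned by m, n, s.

n × s:
i: (-22)·(-22) - (-15)·(-20) = 484 - 300 = 184
j: (-15)·5 - 22·(-22) = -75 - (-484) = 409
k: 22·(-20) - (-22)·5 = -440 - (-110) = -330
n × s = (184, 409, -330)
m · (n × s) = (-14)·184 + 23·409 + 4·(-330) = -2576 + 9407 - 1320 = 5511

5511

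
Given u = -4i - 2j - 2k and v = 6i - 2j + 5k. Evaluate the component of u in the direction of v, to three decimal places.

-3.721

u · v = (-4)·6 + (-2)·(-2) + (-2)·5 = -24 + 4 - 10 = -30
|v| = √(36 + 4 + 25) = √65 ≈ 8.0623
comp_v u = -30 / √65 ≈ -3.721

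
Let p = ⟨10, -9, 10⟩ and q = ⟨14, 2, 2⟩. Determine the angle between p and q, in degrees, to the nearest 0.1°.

p · q = 10·14 + (-9)·2 + 10·2 = 140 - 18 + 20 = 142
|p|² = 100 + 81 + 100 = 281,  |p| = √281 ≈ 16.763055
|q|² = 196 + 4 + 4 = 204,  |q| = √204 ≈ 14.282857
cos θ = 142 / (16.763055 · 14.282857) ≈ 0.59309
θ = arccos(0.59309) ≈ 53.6°

53.6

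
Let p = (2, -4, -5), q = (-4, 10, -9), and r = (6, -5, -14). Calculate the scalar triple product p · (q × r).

270

q × r:
i: 10·(-14) - (-9)·(-5) = -140 - 45 = -185
j: (-9)·6 - (-4)·(-14) = -54 - 56 = -110
k: (-4)·(-5) - 10·6 = 20 - 60 = -40
q × r = (-185, -110, -40)
p · (q × r) = 2·(-185) + (-4)·(-110) + (-5)·(-40) = -370 + 440 + 200 = 270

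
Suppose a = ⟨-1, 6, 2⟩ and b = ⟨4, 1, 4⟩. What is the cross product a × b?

(22, 12, -25)

i: 6·4 - 2·1 = 24 - 2 = 22
j: 2·4 - (-1)·4 = 8 - (-4) = 12
k: (-1)·1 - 6·4 = -1 - 24 = -25
a × b = (22, 12, -25)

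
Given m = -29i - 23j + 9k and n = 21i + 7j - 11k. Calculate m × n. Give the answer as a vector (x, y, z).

i: (-23)·(-11) - 9·7 = 253 - 63 = 190
j: 9·21 - (-29)·(-11) = 189 - 319 = -130
k: (-29)·7 - (-23)·21 = -203 - (-483) = 280
m × n = (190, -130, 280)

(190, -130, 280)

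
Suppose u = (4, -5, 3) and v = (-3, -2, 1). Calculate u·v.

u · v = 4·(-3) + (-5)·(-2) + 3·1 = -12 + 10 + 3 = 1

1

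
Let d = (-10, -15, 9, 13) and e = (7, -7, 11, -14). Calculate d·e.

d · e = (-10)·7 + (-15)·(-7) + 9·11 + 13·(-14) = -70 + 105 + 99 - 182 = -48

-48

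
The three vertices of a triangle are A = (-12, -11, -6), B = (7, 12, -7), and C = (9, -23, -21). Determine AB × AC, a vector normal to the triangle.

AB = (19, 23, -1)
AC = (21, -12, -15)
i: 23·(-15) - (-1)·(-12) = -345 - 12 = -357
j: (-1)·21 - 19·(-15) = -21 - (-285) = 264
k: 19·(-12) - 23·21 = -228 - 483 = -711
AB × AC = (-357, 264, -711)

(-357, 264, -711)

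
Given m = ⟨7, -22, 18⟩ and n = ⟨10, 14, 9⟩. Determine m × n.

i: (-22)·9 - 18·14 = -198 - 252 = -450
j: 18·10 - 7·9 = 180 - 63 = 117
k: 7·14 - (-22)·10 = 98 - (-220) = 318
m × n = (-450, 117, 318)

(-450, 117, 318)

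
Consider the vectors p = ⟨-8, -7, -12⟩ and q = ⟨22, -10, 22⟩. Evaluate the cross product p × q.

i: (-7)·22 - (-12)·(-10) = -154 - 120 = -274
j: (-12)·22 - (-8)·22 = -264 - (-176) = -88
k: (-8)·(-10) - (-7)·22 = 80 - (-154) = 234
p × q = (-274, -88, 234)

(-274, -88, 234)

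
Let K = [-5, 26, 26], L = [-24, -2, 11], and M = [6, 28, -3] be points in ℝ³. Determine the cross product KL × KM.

(842, -716, 270)

KL = (-19, -28, -15)
KM = (11, 2, -29)
i: (-28)·(-29) - (-15)·2 = 812 - (-30) = 842
j: (-15)·11 - (-19)·(-29) = -165 - 551 = -716
k: (-19)·2 - (-28)·11 = -38 - (-308) = 270
KL × KM = (842, -716, 270)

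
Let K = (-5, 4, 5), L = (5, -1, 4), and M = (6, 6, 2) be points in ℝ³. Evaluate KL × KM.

(17, 19, 75)

KL = (10, -5, -1)
KM = (11, 2, -3)
i: (-5)·(-3) - (-1)·2 = 15 - (-2) = 17
j: (-1)·11 - 10·(-3) = -11 - (-30) = 19
k: 10·2 - (-5)·11 = 20 - (-55) = 75
KL × KM = (17, 19, 75)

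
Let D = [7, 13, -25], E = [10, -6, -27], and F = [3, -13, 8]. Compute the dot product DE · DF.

416

DE = E − D = (3, -19, -2)
DF = F − D = (-4, -26, 33)
DE · DF = 3·(-4) + (-19)·(-26) + (-2)·33 = -12 + 494 - 66 = 416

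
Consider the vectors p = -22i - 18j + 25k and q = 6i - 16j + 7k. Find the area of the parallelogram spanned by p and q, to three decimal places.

i: (-18)·7 - 25·(-16) = -126 - (-400) = 274
j: 25·6 - (-22)·7 = 150 - (-154) = 304
k: (-22)·(-16) - (-18)·6 = 352 - (-108) = 460
p × q = (274, 304, 460)
|p × q| = √(274² + 304² + 460²) = √379092 ≈ 615.7045

615.704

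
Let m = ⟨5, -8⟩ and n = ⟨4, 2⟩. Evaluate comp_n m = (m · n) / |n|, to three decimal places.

0.894

m · n = 5·4 + (-8)·2 = 20 - 16 = 4
|n| = √(16 + 4) = √20 ≈ 4.4721
comp_n m = 4 / √20 ≈ 0.894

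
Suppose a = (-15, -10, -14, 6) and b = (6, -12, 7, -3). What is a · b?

a · b = (-15)·6 + (-10)·(-12) + (-14)·7 + 6·(-3) = -90 + 120 - 98 - 18 = -86

-86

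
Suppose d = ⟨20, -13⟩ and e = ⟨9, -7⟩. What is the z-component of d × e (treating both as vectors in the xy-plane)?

-23

20·(-7) - (-13)·9 = -140 - (-117) = -23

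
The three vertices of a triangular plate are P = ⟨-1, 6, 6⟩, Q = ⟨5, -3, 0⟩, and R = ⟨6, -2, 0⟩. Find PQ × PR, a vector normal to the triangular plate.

(6, -6, 15)

PQ = (6, -9, -6)
PR = (7, -8, -6)
i: (-9)·(-6) - (-6)·(-8) = 54 - 48 = 6
j: (-6)·7 - 6·(-6) = -42 - (-36) = -6
k: 6·(-8) - (-9)·7 = -48 - (-63) = 15
PQ × PR = (6, -6, 15)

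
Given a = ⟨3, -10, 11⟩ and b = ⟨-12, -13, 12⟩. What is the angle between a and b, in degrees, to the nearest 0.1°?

45.8

a · b = 3·(-12) + (-10)·(-13) + 11·12 = -36 + 130 + 132 = 226
|a|² = 9 + 100 + 121 = 230,  |a| = √230 ≈ 15.165751
|b|² = 144 + 169 + 144 = 457,  |b| = √457 ≈ 21.377558
cos θ = 226 / (15.165751 · 21.377558) ≈ 0.69709
θ = arccos(0.69709) ≈ 45.8°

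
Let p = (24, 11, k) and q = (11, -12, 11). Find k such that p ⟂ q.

-12

p · q = 24·11 + 11·(-12) + k·11 = 132 + 11k
Set equal to 0: 11k = -132, so k = -12.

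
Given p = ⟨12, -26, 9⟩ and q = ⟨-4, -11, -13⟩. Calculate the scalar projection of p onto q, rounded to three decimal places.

6.917

p · q = 12·(-4) + (-26)·(-11) + 9·(-13) = -48 + 286 - 117 = 121
|q| = √(16 + 121 + 169) = √306 ≈ 17.4929
comp_q p = 121 / √306 ≈ 6.917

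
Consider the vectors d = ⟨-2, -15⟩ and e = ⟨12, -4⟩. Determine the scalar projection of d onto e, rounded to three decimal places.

d · e = (-2)·12 + (-15)·(-4) = -24 + 60 = 36
|e| = √(144 + 16) = √160 ≈ 12.6491
comp_e d = 36 / √160 ≈ 2.846

2.846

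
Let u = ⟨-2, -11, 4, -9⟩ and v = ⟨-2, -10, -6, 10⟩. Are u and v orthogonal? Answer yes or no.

yes

u · v = (-2)·(-2) + (-11)·(-10) + 4·(-6) + (-9)·10 = 4 + 110 - 24 - 90 = 0
Zero, so the vectors are orthogonal.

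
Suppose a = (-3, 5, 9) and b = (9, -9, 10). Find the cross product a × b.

(131, 111, -18)

i: 5·10 - 9·(-9) = 50 - (-81) = 131
j: 9·9 - (-3)·10 = 81 - (-30) = 111
k: (-3)·(-9) - 5·9 = 27 - 45 = -18
a × b = (131, 111, -18)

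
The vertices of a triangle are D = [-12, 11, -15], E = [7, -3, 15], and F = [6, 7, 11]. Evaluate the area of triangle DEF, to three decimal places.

152.174

DE = (19, -14, 30),  DF = (18, -4, 26)
i: (-14)·26 - 30·(-4) = -364 - (-120) = -244
j: 30·18 - 19·26 = 540 - 494 = 46
k: 19·(-4) - (-14)·18 = -76 - (-252) = 176
DE × DF = (-244, 46, 176)
|DE × DF| = √92628 ≈ 304.3485
area = ½ · 304.3485 ≈ 152.174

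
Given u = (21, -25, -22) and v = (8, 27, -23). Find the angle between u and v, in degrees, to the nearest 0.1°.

90.0

u · v = 21·8 + (-25)·27 + (-22)·(-23) = 168 - 675 + 506 = -1
|u|² = 441 + 625 + 484 = 1550,  |u| = √1550 ≈ 39.370039
|v|² = 64 + 729 + 529 = 1322,  |v| = √1322 ≈ 36.359318
cos θ = -1 / (39.370039 · 36.359318) ≈ -0.00070
θ = arccos(-0.00070) ≈ 90.0°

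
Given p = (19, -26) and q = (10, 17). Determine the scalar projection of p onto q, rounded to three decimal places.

p · q = 19·10 + (-26)·17 = 190 - 442 = -252
|q| = √(100 + 289) = √389 ≈ 19.7231
comp_q p = -252 / √389 ≈ -12.777

-12.777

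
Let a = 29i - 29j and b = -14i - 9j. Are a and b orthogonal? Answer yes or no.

a · b = 29·(-14) + (-29)·(-9) = -406 + 261 = -145
Nonzero, so the vectors are not orthogonal.

no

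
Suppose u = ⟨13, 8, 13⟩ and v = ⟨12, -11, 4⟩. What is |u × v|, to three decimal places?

i: 8·4 - 13·(-11) = 32 - (-143) = 175
j: 13·12 - 13·4 = 156 - 52 = 104
k: 13·(-11) - 8·12 = -143 - 96 = -239
u × v = (175, 104, -239)
|u × v| = √(175² + 104² + (-239)²) = √98562 ≈ 313.9459

313.946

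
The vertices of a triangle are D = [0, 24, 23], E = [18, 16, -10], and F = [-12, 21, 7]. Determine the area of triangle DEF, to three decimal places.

DE = (18, -8, -33),  DF = (-12, -3, -16)
i: (-8)·(-16) - (-33)·(-3) = 128 - 99 = 29
j: (-33)·(-12) - 18·(-16) = 396 - (-288) = 684
k: 18·(-3) - (-8)·(-12) = -54 - 96 = -150
DE × DF = (29, 684, -150)
|DE × DF| = √491197 ≈ 700.8545
area = ½ · 700.8545 ≈ 350.427

350.427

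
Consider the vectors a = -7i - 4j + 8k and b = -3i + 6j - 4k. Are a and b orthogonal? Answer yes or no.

no

a · b = (-7)·(-3) + (-4)·6 + 8·(-4) = 21 - 24 - 32 = -35
Nonzero, so the vectors are not orthogonal.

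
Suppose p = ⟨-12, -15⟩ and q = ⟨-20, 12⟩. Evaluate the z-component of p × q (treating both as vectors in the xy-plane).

-444

(-12)·12 - (-15)·(-20) = -144 - 300 = -444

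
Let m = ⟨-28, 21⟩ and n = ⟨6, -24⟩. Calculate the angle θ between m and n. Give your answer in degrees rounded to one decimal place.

m · n = (-28)·6 + 21·(-24) = -168 - 504 = -672
|m|² = 784 + 441 = 1225,  |m| = √1225 ≈ 35.000000
|n|² = 36 + 576 = 612,  |n| = √612 ≈ 24.738634
cos θ = -672 / (35.000000 · 24.738634) ≈ -0.77611
θ = arccos(-0.77611) ≈ 140.9°

140.9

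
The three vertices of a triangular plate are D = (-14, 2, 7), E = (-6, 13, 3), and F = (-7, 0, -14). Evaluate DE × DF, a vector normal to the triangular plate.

DE = (8, 11, -4)
DF = (7, -2, -21)
i: 11·(-21) - (-4)·(-2) = -231 - 8 = -239
j: (-4)·7 - 8·(-21) = -28 - (-168) = 140
k: 8·(-2) - 11·7 = -16 - 77 = -93
DE × DF = (-239, 140, -93)

(-239, 140, -93)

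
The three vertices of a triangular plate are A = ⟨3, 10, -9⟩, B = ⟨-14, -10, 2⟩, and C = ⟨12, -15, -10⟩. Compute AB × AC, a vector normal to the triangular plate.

AB = (-17, -20, 11)
AC = (9, -25, -1)
i: (-20)·(-1) - 11·(-25) = 20 - (-275) = 295
j: 11·9 - (-17)·(-1) = 99 - 17 = 82
k: (-17)·(-25) - (-20)·9 = 425 - (-180) = 605
AB × AC = (295, 82, 605)

(295, 82, 605)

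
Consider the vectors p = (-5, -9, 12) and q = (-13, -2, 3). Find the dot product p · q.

p · q = (-5)·(-13) + (-9)·(-2) + 12·3 = 65 + 18 + 36 = 119

119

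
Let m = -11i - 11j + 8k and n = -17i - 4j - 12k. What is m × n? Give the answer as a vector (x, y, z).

(164, -268, -143)

i: (-11)·(-12) - 8·(-4) = 132 - (-32) = 164
j: 8·(-17) - (-11)·(-12) = -136 - 132 = -268
k: (-11)·(-4) - (-11)·(-17) = 44 - 187 = -143
m × n = (164, -268, -143)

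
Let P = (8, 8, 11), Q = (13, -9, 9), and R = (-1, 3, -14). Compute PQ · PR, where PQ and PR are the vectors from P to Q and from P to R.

90

PQ = Q − P = (5, -17, -2)
PR = R − P = (-9, -5, -25)
PQ · PR = 5·(-9) + (-17)·(-5) + (-2)·(-25) = -45 + 85 + 50 = 90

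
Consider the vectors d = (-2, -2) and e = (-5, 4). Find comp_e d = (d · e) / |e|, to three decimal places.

0.312

d · e = (-2)·(-5) + (-2)·4 = 10 - 8 = 2
|e| = √(25 + 16) = √41 ≈ 6.4031
comp_e d = 2 / √41 ≈ 0.312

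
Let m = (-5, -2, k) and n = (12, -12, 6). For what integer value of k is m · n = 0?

6

m · n = (-5)·12 + (-2)·(-12) + k·6 = -36 + 6k
Set equal to 0: 6k = 36, so k = 6.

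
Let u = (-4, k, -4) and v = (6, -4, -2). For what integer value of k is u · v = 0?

u · v = (-4)·6 + k·(-4) + (-4)·(-2) = -16 - 4k
Set equal to 0: -4k = 16, so k = -4.

-4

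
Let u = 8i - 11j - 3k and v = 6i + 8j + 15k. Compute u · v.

-85

u · v = 8·6 + (-11)·8 + (-3)·15 = 48 - 88 - 45 = -85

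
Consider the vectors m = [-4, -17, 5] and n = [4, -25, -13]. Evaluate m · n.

344

m · n = (-4)·4 + (-17)·(-25) + 5·(-13) = -16 + 425 - 65 = 344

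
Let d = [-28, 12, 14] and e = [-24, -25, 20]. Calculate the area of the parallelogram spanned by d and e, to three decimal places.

1172.357

i: 12·20 - 14·(-25) = 240 - (-350) = 590
j: 14·(-24) - (-28)·20 = -336 - (-560) = 224
k: (-28)·(-25) - 12·(-24) = 700 - (-288) = 988
d × e = (590, 224, 988)
|d × e| = √(590² + 224² + 988²) = √1374420 ≈ 1172.3566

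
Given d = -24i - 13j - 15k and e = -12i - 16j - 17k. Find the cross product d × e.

(-19, -228, 228)

i: (-13)·(-17) - (-15)·(-16) = 221 - 240 = -19
j: (-15)·(-12) - (-24)·(-17) = 180 - 408 = -228
k: (-24)·(-16) - (-13)·(-12) = 384 - 156 = 228
d × e = (-19, -228, 228)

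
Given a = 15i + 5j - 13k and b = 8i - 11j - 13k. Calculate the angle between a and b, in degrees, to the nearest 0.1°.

52.6

a · b = 15·8 + 5·(-11) + (-13)·(-13) = 120 - 55 + 169 = 234
|a|² = 225 + 25 + 169 = 419,  |a| = √419 ≈ 20.469489
|b|² = 64 + 121 + 169 = 354,  |b| = √354 ≈ 18.814888
cos θ = 234 / (20.469489 · 18.814888) ≈ 0.60759
θ = arccos(0.60759) ≈ 52.6°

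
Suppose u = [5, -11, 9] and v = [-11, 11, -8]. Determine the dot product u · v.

-248

u · v = 5·(-11) + (-11)·11 + 9·(-8) = -55 - 121 - 72 = -248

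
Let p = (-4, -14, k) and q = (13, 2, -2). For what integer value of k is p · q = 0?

p · q = (-4)·13 + (-14)·2 + k·(-2) = -80 - 2k
Set equal to 0: -2k = 80, so k = -40.

-40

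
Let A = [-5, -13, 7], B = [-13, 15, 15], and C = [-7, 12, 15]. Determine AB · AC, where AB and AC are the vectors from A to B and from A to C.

AB = B − A = (-8, 28, 8)
AC = C − A = (-2, 25, 8)
AB · AC = (-8)·(-2) + 28·25 + 8·8 = 16 + 700 + 64 = 780

780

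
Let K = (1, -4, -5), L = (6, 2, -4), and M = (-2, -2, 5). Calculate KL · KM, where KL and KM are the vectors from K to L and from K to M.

KL = L − K = (5, 6, 1)
KM = M − K = (-3, 2, 10)
KL · KM = 5·(-3) + 6·2 + 1·10 = -15 + 12 + 10 = 7

7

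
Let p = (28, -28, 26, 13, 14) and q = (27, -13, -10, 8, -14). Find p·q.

768

p · q = 28·27 + (-28)·(-13) + 26·(-10) + 13·8 + 14·(-14) = 756 + 364 - 260 + 104 - 196 = 768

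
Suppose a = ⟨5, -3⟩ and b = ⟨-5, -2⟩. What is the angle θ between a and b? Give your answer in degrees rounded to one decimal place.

a · b = 5·(-5) + (-3)·(-2) = -25 + 6 = -19
|a|² = 25 + 9 = 34,  |a| = √34 ≈ 5.830952
|b|² = 25 + 4 = 29,  |b| = √29 ≈ 5.385165
cos θ = -19 / (5.830952 · 5.385165) ≈ -0.60508
θ = arccos(-0.60508) ≈ 127.2°

127.2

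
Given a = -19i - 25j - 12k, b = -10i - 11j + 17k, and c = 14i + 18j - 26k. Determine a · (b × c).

b × c:
i: (-11)·(-26) - 17·18 = 286 - 306 = -20
j: 17·14 - (-10)·(-26) = 238 - 260 = -22
k: (-10)·18 - (-11)·14 = -180 - (-154) = -26
b × c = (-20, -22, -26)
a · (b × c) = (-19)·(-20) + (-25)·(-22) + (-12)·(-26) = 380 + 550 + 312 = 1242

1242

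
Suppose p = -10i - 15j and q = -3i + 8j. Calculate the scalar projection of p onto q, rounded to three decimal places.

-10.534

p · q = (-10)·(-3) + (-15)·8 = 30 - 120 = -90
|q| = √(9 + 64) = √73 ≈ 8.5440
comp_q p = -90 / √73 ≈ -10.534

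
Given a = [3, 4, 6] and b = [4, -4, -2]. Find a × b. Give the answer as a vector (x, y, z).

(16, 30, -28)

i: 4·(-2) - 6·(-4) = -8 - (-24) = 16
j: 6·4 - 3·(-2) = 24 - (-6) = 30
k: 3·(-4) - 4·4 = -12 - 16 = -28
a × b = (16, 30, -28)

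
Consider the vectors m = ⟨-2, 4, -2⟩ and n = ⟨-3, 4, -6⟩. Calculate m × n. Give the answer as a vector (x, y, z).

(-16, -6, 4)

i: 4·(-6) - (-2)·4 = -24 - (-8) = -16
j: (-2)·(-3) - (-2)·(-6) = 6 - 12 = -6
k: (-2)·4 - 4·(-3) = -8 - (-12) = 4
m × n = (-16, -6, 4)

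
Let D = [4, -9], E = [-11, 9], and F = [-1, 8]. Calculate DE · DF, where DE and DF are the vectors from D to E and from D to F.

381

DE = E − D = (-15, 18)
DF = F − D = (-5, 17)
DE · DF = (-15)·(-5) + 18·17 = 75 + 306 = 381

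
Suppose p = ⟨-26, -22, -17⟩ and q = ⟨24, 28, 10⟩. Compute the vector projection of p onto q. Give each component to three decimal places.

p · q = (-26)·24 + (-22)·28 + (-17)·10 = -624 - 616 - 170 = -1410
|q|² = 576 + 784 + 100 = 1460
proj_q p = (-1410/1460) · (24, 28, 10) ≈ (-23.178, -27.041, -9.658)

(-23.178, -27.041, -9.658)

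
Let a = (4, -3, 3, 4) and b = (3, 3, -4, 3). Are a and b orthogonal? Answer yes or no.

a · b = 4·3 + (-3)·3 + 3·(-4) + 4·3 = 12 - 9 - 12 + 12 = 3
Nonzero, so the vectors are not orthogonal.

no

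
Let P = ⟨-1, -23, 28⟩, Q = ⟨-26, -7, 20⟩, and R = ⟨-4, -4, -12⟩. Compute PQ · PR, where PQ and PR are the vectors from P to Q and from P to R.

PQ = Q − P = (-25, 16, -8)
PR = R − P = (-3, 19, -40)
PQ · PR = (-25)·(-3) + 16·19 + (-8)·(-40) = 75 + 304 + 320 = 699

699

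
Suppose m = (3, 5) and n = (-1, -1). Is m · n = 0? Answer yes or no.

m · n = 3·(-1) + 5·(-1) = -3 - 5 = -8
Nonzero, so the vectors are not orthogonal.

no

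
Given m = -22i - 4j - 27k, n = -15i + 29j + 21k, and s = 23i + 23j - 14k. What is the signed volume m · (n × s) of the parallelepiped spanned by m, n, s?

n × s:
i: 29·(-14) - 21·23 = -406 - 483 = -889
j: 21·23 - (-15)·(-14) = 483 - 210 = 273
k: (-15)·23 - 29·23 = -345 - 667 = -1012
n × s = (-889, 273, -1012)
m · (n × s) = (-22)·(-889) + (-4)·273 + (-27)·(-1012) = 19558 - 1092 + 27324 = 45790

45790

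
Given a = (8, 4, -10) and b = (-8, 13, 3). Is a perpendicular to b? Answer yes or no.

no

a · b = 8·(-8) + 4·13 + (-10)·3 = -64 + 52 - 30 = -42
Nonzero, so the vectors are not orthogonal.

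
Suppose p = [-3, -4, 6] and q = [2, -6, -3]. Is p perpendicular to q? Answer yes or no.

yes

p · q = (-3)·2 + (-4)·(-6) + 6·(-3) = -6 + 24 - 18 = 0
Zero, so the vectors are orthogonal.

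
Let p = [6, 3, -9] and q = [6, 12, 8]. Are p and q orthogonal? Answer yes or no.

p · q = 6·6 + 3·12 + (-9)·8 = 36 + 36 - 72 = 0
Zero, so the vectors are orthogonal.

yes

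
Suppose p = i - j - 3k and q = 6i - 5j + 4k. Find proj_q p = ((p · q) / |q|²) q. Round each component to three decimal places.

(-0.078, 0.065, -0.052)

p · q = 1·6 + (-1)·(-5) + (-3)·4 = 6 + 5 - 12 = -1
|q|² = 36 + 25 + 16 = 77
proj_q p = (-1/77) · (6, -5, 4) ≈ (-0.078, 0.065, -0.052)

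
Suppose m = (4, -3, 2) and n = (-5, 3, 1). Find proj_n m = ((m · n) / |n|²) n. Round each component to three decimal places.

(3.857, -2.314, -0.771)

m · n = 4·(-5) + (-3)·3 + 2·1 = -20 - 9 + 2 = -27
|n|² = 25 + 9 + 1 = 35
proj_n m = (-27/35) · (-5, 3, 1) ≈ (3.857, -2.314, -0.771)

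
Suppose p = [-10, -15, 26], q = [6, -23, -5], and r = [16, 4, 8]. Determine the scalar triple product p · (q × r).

13752

q × r:
i: (-23)·8 - (-5)·4 = -184 - (-20) = -164
j: (-5)·16 - 6·8 = -80 - 48 = -128
k: 6·4 - (-23)·16 = 24 - (-368) = 392
q × r = (-164, -128, 392)
p · (q × r) = (-10)·(-164) + (-15)·(-128) + 26·392 = 1640 + 1920 + 10192 = 13752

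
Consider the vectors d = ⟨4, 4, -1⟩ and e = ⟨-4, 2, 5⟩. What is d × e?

i: 4·5 - (-1)·2 = 20 - (-2) = 22
j: (-1)·(-4) - 4·5 = 4 - 20 = -16
k: 4·2 - 4·(-4) = 8 - (-16) = 24
d × e = (22, -16, 24)

(22, -16, 24)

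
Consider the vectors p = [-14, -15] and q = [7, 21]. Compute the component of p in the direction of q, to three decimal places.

p · q = (-14)·7 + (-15)·21 = -98 - 315 = -413
|q| = √(49 + 441) = √490 ≈ 22.1359
comp_q p = -413 / √490 ≈ -18.657

-18.657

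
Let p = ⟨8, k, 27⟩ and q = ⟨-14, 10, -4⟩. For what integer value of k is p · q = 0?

p · q = 8·(-14) + k·10 + 27·(-4) = -220 + 10k
Set equal to 0: 10k = 220, so k = 22.

22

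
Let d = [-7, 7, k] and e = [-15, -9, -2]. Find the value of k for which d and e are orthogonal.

d · e = (-7)·(-15) + 7·(-9) + k·(-2) = 42 - 2k
Set equal to 0: -2k = -42, so k = 21.

21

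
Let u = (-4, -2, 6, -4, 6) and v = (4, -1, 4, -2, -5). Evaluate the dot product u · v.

-12

u · v = (-4)·4 + (-2)·(-1) + 6·4 + (-4)·(-2) + 6·(-5) = -16 + 2 + 24 + 8 - 30 = -12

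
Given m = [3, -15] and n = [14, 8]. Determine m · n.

-78

m · n = 3·14 + (-15)·8 = 42 - 120 = -78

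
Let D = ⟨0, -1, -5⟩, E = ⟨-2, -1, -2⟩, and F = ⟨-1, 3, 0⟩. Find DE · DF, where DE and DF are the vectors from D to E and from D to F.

17

DE = E − D = (-2, 0, 3)
DF = F − D = (-1, 4, 5)
DE · DF = (-2)·(-1) + 0·4 + 3·5 = 2 + 0 + 15 = 17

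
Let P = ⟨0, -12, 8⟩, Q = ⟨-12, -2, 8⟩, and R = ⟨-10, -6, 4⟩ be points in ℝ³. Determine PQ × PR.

(-40, -48, 28)

PQ = (-12, 10, 0)
PR = (-10, 6, -4)
i: 10·(-4) - 0·6 = -40 - 0 = -40
j: 0·(-10) - (-12)·(-4) = 0 - 48 = -48
k: (-12)·6 - 10·(-10) = -72 - (-100) = 28
PQ × PR = (-40, -48, 28)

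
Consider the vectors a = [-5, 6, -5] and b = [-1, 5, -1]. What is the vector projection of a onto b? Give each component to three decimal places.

(-1.481, 7.407, -1.481)

a · b = (-5)·(-1) + 6·5 + (-5)·(-1) = 5 + 30 + 5 = 40
|b|² = 1 + 25 + 1 = 27
proj_b a = (40/27) · (-1, 5, -1) ≈ (-1.481, 7.407, -1.481)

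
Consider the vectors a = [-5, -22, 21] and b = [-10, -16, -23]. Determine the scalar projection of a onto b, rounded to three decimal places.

-2.723

a · b = (-5)·(-10) + (-22)·(-16) + 21·(-23) = 50 + 352 - 483 = -81
|b| = √(100 + 256 + 529) = √885 ≈ 29.7489
comp_b a = -81 / √885 ≈ -2.723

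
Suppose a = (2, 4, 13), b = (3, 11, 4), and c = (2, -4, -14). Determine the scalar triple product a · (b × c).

-518

b × c:
i: 11·(-14) - 4·(-4) = -154 - (-16) = -138
j: 4·2 - 3·(-14) = 8 - (-42) = 50
k: 3·(-4) - 11·2 = -12 - 22 = -34
b × c = (-138, 50, -34)
a · (b × c) = 2·(-138) + 4·50 + 13·(-34) = -276 + 200 - 442 = -518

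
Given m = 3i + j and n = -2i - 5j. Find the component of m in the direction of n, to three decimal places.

-2.043

m · n = 3·(-2) + 1·(-5) = -6 - 5 = -11
|n| = √(4 + 25) = √29 ≈ 5.3852
comp_n m = -11 / √29 ≈ -2.043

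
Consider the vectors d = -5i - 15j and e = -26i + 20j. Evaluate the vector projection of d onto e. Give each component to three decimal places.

d · e = (-5)·(-26) + (-15)·20 = 130 - 300 = -170
|e|² = 676 + 400 = 1076
proj_e d = (-170/1076) · (-26, 20) ≈ (4.108, -3.160)

(4.108, -3.160)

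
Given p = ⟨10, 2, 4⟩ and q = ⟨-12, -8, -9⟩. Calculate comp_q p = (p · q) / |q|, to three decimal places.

-10.118

p · q = 10·(-12) + 2·(-8) + 4·(-9) = -120 - 16 - 36 = -172
|q| = √(144 + 64 + 81) = √289 ≈ 17.0000
comp_q p = -172 / √289 ≈ -10.118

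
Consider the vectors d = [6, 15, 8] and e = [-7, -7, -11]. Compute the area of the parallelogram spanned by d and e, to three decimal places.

126.293

i: 15·(-11) - 8·(-7) = -165 - (-56) = -109
j: 8·(-7) - 6·(-11) = -56 - (-66) = 10
k: 6·(-7) - 15·(-7) = -42 - (-105) = 63
d × e = (-109, 10, 63)
|d × e| = √((-109)² + 10² + 63²) = √15950 ≈ 126.2933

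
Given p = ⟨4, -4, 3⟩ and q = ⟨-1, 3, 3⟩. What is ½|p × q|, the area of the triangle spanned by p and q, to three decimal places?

i: (-4)·3 - 3·3 = -12 - 9 = -21
j: 3·(-1) - 4·3 = -3 - 12 = -15
k: 4·3 - (-4)·(-1) = 12 - 4 = 8
p × q = (-21, -15, 8)
|p × q| = √((-21)² + (-15)² + 8²) = √730 ≈ 27.0185
area = ½ · 27.0185 ≈ 13.509

13.509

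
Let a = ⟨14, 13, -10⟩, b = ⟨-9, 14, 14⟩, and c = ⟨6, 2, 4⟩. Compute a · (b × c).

b × c:
i: 14·4 - 14·2 = 56 - 28 = 28
j: 14·6 - (-9)·4 = 84 - (-36) = 120
k: (-9)·2 - 14·6 = -18 - 84 = -102
b × c = (28, 120, -102)
a · (b × c) = 14·28 + 13·120 + (-10)·(-102) = 392 + 1560 + 1020 = 2972

2972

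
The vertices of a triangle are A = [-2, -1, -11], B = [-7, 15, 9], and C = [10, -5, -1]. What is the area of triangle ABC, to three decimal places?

AB = (-5, 16, 20),  AC = (12, -4, 10)
i: 16·10 - 20·(-4) = 160 - (-80) = 240
j: 20·12 - (-5)·10 = 240 - (-50) = 290
k: (-5)·(-4) - 16·12 = 20 - 192 = -172
AB × AC = (240, 290, -172)
|AB × AC| = √171284 ≈ 413.8647
area = ½ · 413.8647 ≈ 206.932

206.932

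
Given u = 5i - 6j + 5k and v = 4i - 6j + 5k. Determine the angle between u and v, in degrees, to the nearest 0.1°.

u · v = 5·4 + (-6)·(-6) + 5·5 = 20 + 36 + 25 = 81
|u|² = 25 + 36 + 25 = 86,  |u| = √86 ≈ 9.273618
|v|² = 16 + 36 + 25 = 77,  |v| = √77 ≈ 8.774964
cos θ = 81 / (9.273618 · 8.774964) ≈ 0.99538
θ = arccos(0.99538) ≈ 5.5°

5.5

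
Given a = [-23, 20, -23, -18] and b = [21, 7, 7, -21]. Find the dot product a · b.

a · b = (-23)·21 + 20·7 + (-23)·7 + (-18)·(-21) = -483 + 140 - 161 + 378 = -126

-126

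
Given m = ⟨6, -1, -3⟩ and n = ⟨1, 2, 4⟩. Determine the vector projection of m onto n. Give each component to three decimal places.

(-0.381, -0.762, -1.524)

m · n = 6·1 + (-1)·2 + (-3)·4 = 6 - 2 - 12 = -8
|n|² = 1 + 4 + 16 = 21
proj_n m = (-8/21) · (1, 2, 4) ≈ (-0.381, -0.762, -1.524)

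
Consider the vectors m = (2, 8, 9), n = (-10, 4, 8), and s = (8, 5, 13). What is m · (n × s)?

838

n × s:
i: 4·13 - 8·5 = 52 - 40 = 12
j: 8·8 - (-10)·13 = 64 - (-130) = 194
k: (-10)·5 - 4·8 = -50 - 32 = -82
n × s = (12, 194, -82)
m · (n × s) = 2·12 + 8·194 + 9·(-82) = 24 + 1552 - 738 = 838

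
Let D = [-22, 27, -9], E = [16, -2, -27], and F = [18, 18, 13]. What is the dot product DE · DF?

DE = E − D = (38, -29, -18)
DF = F − D = (40, -9, 22)
DE · DF = 38·40 + (-29)·(-9) + (-18)·22 = 1520 + 261 - 396 = 1385

1385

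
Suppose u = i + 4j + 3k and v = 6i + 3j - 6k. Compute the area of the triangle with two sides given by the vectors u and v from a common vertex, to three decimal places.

i: 4·(-6) - 3·3 = -24 - 9 = -33
j: 3·6 - 1·(-6) = 18 - (-6) = 24
k: 1·3 - 4·6 = 3 - 24 = -21
u × v = (-33, 24, -21)
|u × v| = √((-33)² + 24² + (-21)²) = √2106 ≈ 45.8912
area = ½ · 45.8912 ≈ 22.946

22.946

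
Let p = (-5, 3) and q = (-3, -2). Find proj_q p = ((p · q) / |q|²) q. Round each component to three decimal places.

p · q = (-5)·(-3) + 3·(-2) = 15 - 6 = 9
|q|² = 9 + 4 = 13
proj_q p = (9/13) · (-3, -2) ≈ (-2.077, -1.385)

(-2.077, -1.385)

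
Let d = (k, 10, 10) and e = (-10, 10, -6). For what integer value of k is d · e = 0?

d · e = k·(-10) + 10·10 + 10·(-6) = 40 - 10k
Set equal to 0: -10k = -40, so k = 4.

4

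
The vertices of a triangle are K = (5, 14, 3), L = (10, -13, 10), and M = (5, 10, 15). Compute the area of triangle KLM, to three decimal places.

KL = (5, -27, 7),  KM = (0, -4, 12)
i: (-27)·12 - 7·(-4) = -324 - (-28) = -296
j: 7·0 - 5·12 = 0 - 60 = -60
k: 5·(-4) - (-27)·0 = -20 - 0 = -20
KL × KM = (-296, -60, -20)
|KL × KM| = √91616 ≈ 302.6814
area = ½ · 302.6814 ≈ 151.341

151.341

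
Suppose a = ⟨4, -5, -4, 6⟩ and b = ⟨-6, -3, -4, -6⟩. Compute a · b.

-29

a · b = 4·(-6) + (-5)·(-3) + (-4)·(-4) + 6·(-6) = -24 + 15 + 16 - 36 = -29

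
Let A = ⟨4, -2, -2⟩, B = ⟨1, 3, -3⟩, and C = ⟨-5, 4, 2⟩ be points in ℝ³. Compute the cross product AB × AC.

AB = (-3, 5, -1)
AC = (-9, 6, 4)
i: 5·4 - (-1)·6 = 20 - (-6) = 26
j: (-1)·(-9) - (-3)·4 = 9 - (-12) = 21
k: (-3)·6 - 5·(-9) = -18 - (-45) = 27
AB × AC = (26, 21, 27)

(26, 21, 27)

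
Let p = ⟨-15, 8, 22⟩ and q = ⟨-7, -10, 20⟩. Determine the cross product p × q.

(380, 146, 206)

i: 8·20 - 22·(-10) = 160 - (-220) = 380
j: 22·(-7) - (-15)·20 = -154 - (-300) = 146
k: (-15)·(-10) - 8·(-7) = 150 - (-56) = 206
p × q = (380, 146, 206)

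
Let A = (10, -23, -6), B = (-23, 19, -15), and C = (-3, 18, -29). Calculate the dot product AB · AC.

AB = B − A = (-33, 42, -9)
AC = C − A = (-13, 41, -23)
AB · AC = (-33)·(-13) + 42·41 + (-9)·(-23) = 429 + 1722 + 207 = 2358

2358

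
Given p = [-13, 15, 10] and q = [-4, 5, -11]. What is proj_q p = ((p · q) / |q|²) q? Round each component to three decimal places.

p · q = (-13)·(-4) + 15·5 + 10·(-11) = 52 + 75 - 110 = 17
|q|² = 16 + 25 + 121 = 162
proj_q p = (17/162) · (-4, 5, -11) ≈ (-0.420, 0.525, -1.154)

(-0.420, 0.525, -1.154)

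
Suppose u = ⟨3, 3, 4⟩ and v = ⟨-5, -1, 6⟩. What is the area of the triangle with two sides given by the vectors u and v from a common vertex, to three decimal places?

i: 3·6 - 4·(-1) = 18 - (-4) = 22
j: 4·(-5) - 3·6 = -20 - 18 = -38
k: 3·(-1) - 3·(-5) = -3 - (-15) = 12
u × v = (22, -38, 12)
|u × v| = √(22² + (-38)² + 12²) = √2072 ≈ 45.5192
area = ½ · 45.5192 ≈ 22.760

22.760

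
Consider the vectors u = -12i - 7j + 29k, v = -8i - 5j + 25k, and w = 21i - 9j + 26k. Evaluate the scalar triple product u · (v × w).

v × w:
i: (-5)·26 - 25·(-9) = -130 - (-225) = 95
j: 25·21 - (-8)·26 = 525 - (-208) = 733
k: (-8)·(-9) - (-5)·21 = 72 - (-105) = 177
v × w = (95, 733, 177)
u · (v × w) = (-12)·95 + (-7)·733 + 29·177 = -1140 - 5131 + 5133 = -1138

-1138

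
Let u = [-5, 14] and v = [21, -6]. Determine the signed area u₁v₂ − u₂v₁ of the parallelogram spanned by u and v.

-264

(-5)·(-6) - 14·21 = 30 - 294 = -264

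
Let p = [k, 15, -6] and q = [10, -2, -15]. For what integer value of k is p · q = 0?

p · q = k·10 + 15·(-2) + (-6)·(-15) = 60 + 10k
Set equal to 0: 10k = -60, so k = -6.

-6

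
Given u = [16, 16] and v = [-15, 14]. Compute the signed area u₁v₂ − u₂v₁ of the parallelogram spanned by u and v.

16·14 - 16·(-15) = 224 - (-240) = 464

464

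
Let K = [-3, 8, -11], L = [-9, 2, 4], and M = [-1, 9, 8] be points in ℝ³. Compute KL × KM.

KL = (-6, -6, 15)
KM = (2, 1, 19)
i: (-6)·19 - 15·1 = -114 - 15 = -129
j: 15·2 - (-6)·19 = 30 - (-114) = 144
k: (-6)·1 - (-6)·2 = -6 - (-12) = 6
KL × KM = (-129, 144, 6)

(-129, 144, 6)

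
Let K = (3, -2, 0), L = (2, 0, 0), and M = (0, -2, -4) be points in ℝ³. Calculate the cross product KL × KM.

(-8, -4, 6)

KL = (-1, 2, 0)
KM = (-3, 0, -4)
i: 2·(-4) - 0·0 = -8 - 0 = -8
j: 0·(-3) - (-1)·(-4) = 0 - 4 = -4
k: (-1)·0 - 2·(-3) = 0 - (-6) = 6
KL × KM = (-8, -4, 6)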